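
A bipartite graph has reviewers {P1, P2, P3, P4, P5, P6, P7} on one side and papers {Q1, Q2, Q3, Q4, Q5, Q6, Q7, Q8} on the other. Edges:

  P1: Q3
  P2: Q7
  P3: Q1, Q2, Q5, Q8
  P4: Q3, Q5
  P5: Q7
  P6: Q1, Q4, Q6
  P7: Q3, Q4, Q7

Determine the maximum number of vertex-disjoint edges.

Unit-capacity flow: source→left, listed edges, right→sink; max matching = max flow.
Augmenting path P1→Q3 (+1); matched 1.
Augmenting path P2→Q7 (+1); matched 2.
Augmenting path P3→Q1 (+1); matched 3.
Augmenting path P4→Q5 (+1); matched 4.
Augmenting path P6→Q4 (+1); matched 5.
Augmenting path P7→Q4→P6→Q6 (+1); matched 6.
No augmenting path remains; maximum matching = 6.
König certificate: {P1, P3, P4, P6, P7, Q7} is a vertex cover of size 6 (every listed pair touches it), so no matching can be larger.

6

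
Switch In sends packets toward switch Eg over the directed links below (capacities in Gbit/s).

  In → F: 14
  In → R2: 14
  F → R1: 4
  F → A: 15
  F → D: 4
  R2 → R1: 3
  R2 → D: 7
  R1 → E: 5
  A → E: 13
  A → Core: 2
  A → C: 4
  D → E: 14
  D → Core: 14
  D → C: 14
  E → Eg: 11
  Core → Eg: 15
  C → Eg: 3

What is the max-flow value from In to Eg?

Augment In→F→R1→E→Eg: bottleneck 4, flow now 4.
Augment In→F→A→E→Eg: bottleneck 7, flow now 11.
Augment In→F→A→Core→Eg: bottleneck 2, flow now 13.
Augment In→F→A→C→Eg: bottleneck 1, flow now 14.
Augment In→R2→D→Core→Eg: bottleneck 7, flow now 21.
Augment In→R2→R1→F→A→C→Eg: bottleneck 2, flow now 23. (uses reverse residual edge)
Augment In→R2→R1→F→D→Core→Eg: bottleneck 1, flow now 24. (uses reverse residual edge)
No augmenting path remains; maximum flow = 24.
In the residual graph, reachable from In: {In, R2}.
Min-cut edges: In→F (14), R2→R1 (3), R2→D (7); capacity 14 + 3 + 7 = 24.
This cut is saturated, so no flow can exceed 24.

24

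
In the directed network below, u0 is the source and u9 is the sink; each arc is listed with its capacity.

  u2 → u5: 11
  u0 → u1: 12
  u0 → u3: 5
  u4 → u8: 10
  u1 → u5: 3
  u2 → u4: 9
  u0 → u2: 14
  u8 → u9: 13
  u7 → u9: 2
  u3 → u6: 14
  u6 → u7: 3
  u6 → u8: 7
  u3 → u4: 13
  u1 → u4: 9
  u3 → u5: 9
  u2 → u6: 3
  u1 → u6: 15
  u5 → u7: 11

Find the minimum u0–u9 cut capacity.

15

Augment u0→u1→u4→u8→u9: bottleneck 9, flow now 9.
Augment u0→u1→u5→u7→u9: bottleneck 2, flow now 11.
Augment u0→u1→u6→u8→u9: bottleneck 1, flow now 12.
Augment u0→u2→u4→u8→u9: bottleneck 1, flow now 13.
Augment u0→u2→u6→u8→u9: bottleneck 2, flow now 15.
No augmenting path remains; maximum flow = 15.
By max-flow min-cut, the minimum cut capacity equals the max flow.
In the residual graph, reachable from u0: {u0, u1, u2, u3, u4, u5, u6, u7, u8}.
Min-cut edges: u7→u9 (2), u8→u9 (13); capacity 2 + 13 = 15.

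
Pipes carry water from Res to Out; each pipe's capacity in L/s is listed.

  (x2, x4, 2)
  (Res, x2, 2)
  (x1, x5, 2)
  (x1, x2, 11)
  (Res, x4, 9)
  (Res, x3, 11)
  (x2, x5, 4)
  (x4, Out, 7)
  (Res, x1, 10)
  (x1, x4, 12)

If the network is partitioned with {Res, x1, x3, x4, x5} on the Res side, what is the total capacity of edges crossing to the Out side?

Edges leaving {Res, x1, x3, x4, x5}: Res→x2 (2), x1→x2 (11), x4→Out (7).
Cut capacity = 2 + 11 + 7 = 20.

20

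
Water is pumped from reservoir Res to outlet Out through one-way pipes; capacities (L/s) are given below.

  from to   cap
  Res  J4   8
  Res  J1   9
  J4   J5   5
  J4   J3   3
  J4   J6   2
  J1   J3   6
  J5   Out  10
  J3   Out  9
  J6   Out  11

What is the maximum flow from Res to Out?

Augment Res→J4→J5→Out: bottleneck 5, flow now 5.
Augment Res→J4→J3→Out: bottleneck 3, flow now 8.
Augment Res→J1→J3→Out: bottleneck 6, flow now 14.
No augmenting path remains; maximum flow = 14.
In the residual graph, reachable from Res: {Res, J1}.
Min-cut edges: Res→J4 (8), J1→J3 (6); capacity 8 + 6 = 14.
This cut is saturated, so no flow can exceed 14.

14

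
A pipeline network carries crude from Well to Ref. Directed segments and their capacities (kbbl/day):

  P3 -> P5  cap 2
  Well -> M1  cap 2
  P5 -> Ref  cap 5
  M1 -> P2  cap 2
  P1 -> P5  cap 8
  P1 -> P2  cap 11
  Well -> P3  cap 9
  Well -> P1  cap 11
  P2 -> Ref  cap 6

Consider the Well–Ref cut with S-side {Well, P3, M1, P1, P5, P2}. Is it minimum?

Yes — it is a minimum cut (capacity 11).

Given cut capacity: 5 + 6 = 11.
Augment Well→P3→P5→Ref: bottleneck 2, flow now 2.
Augment Well→M1→P2→Ref: bottleneck 2, flow now 4.
Augment Well→P1→P5→Ref: bottleneck 3, flow now 7.
Augment Well→P1→P2→Ref: bottleneck 4, flow now 11.
No augmenting path remains; maximum flow = 11.
Cut capacity 11 equals the max flow, so it is a minimum cut.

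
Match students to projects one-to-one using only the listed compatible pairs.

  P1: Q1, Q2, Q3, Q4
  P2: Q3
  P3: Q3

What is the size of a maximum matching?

2

Unit-capacity flow: source→left, listed edges, right→sink; max matching = max flow.
Augmenting path P1→Q1 (+1); matched 1.
Augmenting path P2→Q3 (+1); matched 2.
No augmenting path remains; maximum matching = 2.
König certificate: {P1, Q3} is a vertex cover of size 2 (every listed pair touches it), so no matching can be larger.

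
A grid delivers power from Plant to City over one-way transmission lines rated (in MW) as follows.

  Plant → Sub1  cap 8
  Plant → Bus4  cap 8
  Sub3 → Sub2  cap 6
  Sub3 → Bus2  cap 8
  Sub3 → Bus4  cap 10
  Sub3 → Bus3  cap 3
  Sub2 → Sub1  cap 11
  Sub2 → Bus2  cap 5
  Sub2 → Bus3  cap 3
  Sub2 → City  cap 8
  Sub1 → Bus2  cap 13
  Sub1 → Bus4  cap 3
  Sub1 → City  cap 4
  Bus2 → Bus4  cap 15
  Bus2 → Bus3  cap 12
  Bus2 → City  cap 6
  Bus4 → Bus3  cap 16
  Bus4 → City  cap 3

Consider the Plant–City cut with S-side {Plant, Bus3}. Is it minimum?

No — its capacity is 16, but the minimum cut has capacity 11.

Given cut capacity: 8 + 8 = 16.
Augment Plant→Sub1→City: bottleneck 4, flow now 4.
Augment Plant→Bus4→City: bottleneck 3, flow now 7.
Augment Plant→Sub1→Bus2→City: bottleneck 4, flow now 11.
No augmenting path remains; maximum flow = 11.
In the residual graph, reachable from Plant: {Plant, Bus4, Bus3}.
Min-cut edges: Plant→Sub1 (8), Bus4→City (3); capacity 8 + 3 = 11.
Cut capacity 16 exceeds the max flow 11, so it is not minimum.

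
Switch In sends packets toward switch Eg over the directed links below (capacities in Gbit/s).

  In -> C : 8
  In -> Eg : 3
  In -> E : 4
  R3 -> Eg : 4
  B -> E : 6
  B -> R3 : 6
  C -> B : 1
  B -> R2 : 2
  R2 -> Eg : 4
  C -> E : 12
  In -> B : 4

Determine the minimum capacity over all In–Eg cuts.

8

Augment In→Eg: bottleneck 3, flow now 3.
Augment In→B→R3→Eg: bottleneck 4, flow now 7.
Augment In→C→B→R2→Eg: bottleneck 1, flow now 8.
No augmenting path remains; maximum flow = 8.
By max-flow min-cut, the minimum cut capacity equals the max flow.
In the residual graph, reachable from In: {In, C, E}.
Min-cut edges: In→B (4), In→Eg (3), C→B (1); capacity 4 + 3 + 1 = 8.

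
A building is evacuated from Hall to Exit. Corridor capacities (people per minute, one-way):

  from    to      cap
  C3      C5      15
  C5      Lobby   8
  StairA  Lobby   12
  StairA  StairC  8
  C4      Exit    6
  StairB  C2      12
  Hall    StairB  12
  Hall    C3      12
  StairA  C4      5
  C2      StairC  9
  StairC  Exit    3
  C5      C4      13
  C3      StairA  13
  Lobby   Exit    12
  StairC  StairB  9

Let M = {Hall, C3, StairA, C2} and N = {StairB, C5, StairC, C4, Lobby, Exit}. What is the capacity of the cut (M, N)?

Edges leaving {Hall, C3, StairA, C2}: Hall→StairB (12), C3→C5 (15), StairA→StairC (8), StairA→C4 (5), StairA→Lobby (12), C2→StairC (9).
Cut capacity = 12 + 15 + 8 + 5 + 12 + 9 = 61.

61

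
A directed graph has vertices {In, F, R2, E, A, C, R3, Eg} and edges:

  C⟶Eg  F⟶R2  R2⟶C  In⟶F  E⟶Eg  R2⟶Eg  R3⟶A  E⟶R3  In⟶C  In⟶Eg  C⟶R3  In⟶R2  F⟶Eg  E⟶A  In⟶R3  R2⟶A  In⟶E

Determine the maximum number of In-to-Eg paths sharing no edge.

Assign every edge capacity 1; by Menger, the answer equals the max flow.
Path In→Eg (+1); total 1.
Path In→F→Eg (+1); total 2.
Path In→R2→Eg (+1); total 3.
Path In→E→Eg (+1); total 4.
Path In→C→Eg (+1); total 5.
No residual In→Eg path; max flow = 5.
Certifying cut of size 5: {In→C, In→E, In→Eg, In→F, In→R2}.

5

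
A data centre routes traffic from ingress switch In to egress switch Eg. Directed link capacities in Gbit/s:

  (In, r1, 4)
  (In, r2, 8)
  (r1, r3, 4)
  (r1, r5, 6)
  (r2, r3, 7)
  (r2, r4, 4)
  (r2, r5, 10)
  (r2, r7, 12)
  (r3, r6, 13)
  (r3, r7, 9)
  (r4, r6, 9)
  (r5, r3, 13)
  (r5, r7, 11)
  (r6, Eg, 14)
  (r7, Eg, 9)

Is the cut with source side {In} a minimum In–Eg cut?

Given cut capacity: 4 + 8 = 12.
Augment In→r2→r7→Eg: bottleneck 8, flow now 8.
Augment In→r1→r3→r6→Eg: bottleneck 4, flow now 12.
No augmenting path remains; maximum flow = 12.
Cut capacity 12 equals the max flow, so it is a minimum cut.

Yes — it is a minimum cut (capacity 12).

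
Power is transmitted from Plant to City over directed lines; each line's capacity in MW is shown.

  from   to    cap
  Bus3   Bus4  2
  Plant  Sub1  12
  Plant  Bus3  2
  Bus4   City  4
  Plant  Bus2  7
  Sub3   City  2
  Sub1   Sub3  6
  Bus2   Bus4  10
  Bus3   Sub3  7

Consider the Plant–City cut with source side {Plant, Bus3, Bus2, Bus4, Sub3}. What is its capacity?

Edges leaving {Plant, Bus3, Bus2, Bus4, Sub3}: Plant→Sub1 (12), Bus4→City (4), Sub3→City (2).
Cut capacity = 12 + 4 + 2 = 18.

18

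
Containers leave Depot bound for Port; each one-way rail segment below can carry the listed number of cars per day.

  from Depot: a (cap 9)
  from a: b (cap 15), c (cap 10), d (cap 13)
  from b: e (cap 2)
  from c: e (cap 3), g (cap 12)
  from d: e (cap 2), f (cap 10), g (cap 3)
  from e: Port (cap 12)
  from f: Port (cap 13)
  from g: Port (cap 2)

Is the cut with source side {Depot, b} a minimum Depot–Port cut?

Given cut capacity: 9 + 2 = 11.
Augment Depot→a→b→e→Port: bottleneck 2, flow now 2.
Augment Depot→a→c→e→Port: bottleneck 3, flow now 5.
Augment Depot→a→c→g→Port: bottleneck 2, flow now 7.
Augment Depot→a→d→e→Port: bottleneck 2, flow now 9.
No augmenting path remains; maximum flow = 9.
In the residual graph, reachable from Depot: {Depot}.
Min-cut edges: Depot→a (9); capacity 9 = 9.
Cut capacity 11 exceeds the max flow 9, so it is not minimum.

No — its capacity is 11, but the minimum cut has capacity 9.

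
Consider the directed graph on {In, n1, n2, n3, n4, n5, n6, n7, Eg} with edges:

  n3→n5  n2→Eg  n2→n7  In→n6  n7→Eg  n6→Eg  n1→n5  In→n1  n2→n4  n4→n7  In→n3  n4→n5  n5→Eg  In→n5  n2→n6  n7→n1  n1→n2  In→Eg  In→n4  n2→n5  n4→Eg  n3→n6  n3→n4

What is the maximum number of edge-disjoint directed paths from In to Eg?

6

Assign every edge capacity 1; by Menger, the answer equals the max flow.
Path In→Eg (+1); total 1.
Path In→n4→Eg (+1); total 2.
Path In→n5→Eg (+1); total 3.
Path In→n6→Eg (+1); total 4.
Path In→n1→n2→Eg (+1); total 5.
Path In→n3→n4→n7→Eg (+1); total 6.
No residual In→Eg path; max flow = 6.
Certifying cut of size 6: {In→Eg, In→n1, In→n3, In→n4, In→n5, In→n6}.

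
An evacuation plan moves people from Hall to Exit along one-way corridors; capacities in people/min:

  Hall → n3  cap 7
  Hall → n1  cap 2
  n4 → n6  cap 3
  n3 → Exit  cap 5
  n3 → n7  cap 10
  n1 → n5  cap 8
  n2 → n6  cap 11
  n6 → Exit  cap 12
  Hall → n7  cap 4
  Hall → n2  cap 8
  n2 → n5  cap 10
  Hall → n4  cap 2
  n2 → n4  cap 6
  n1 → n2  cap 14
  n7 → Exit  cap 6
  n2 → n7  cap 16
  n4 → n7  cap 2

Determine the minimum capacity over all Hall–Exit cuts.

Augment Hall→n3→Exit: bottleneck 5, flow now 5.
Augment Hall→n7→Exit: bottleneck 4, flow now 9.
Augment Hall→n2→n6→Exit: bottleneck 8, flow now 17.
Augment Hall→n3→n7→Exit: bottleneck 2, flow now 19.
Augment Hall→n4→n6→Exit: bottleneck 2, flow now 21.
Augment Hall→n1→n2→n6→Exit: bottleneck 2, flow now 23.
No augmenting path remains; maximum flow = 23.
By max-flow min-cut, the minimum cut capacity equals the max flow.
In the residual graph, reachable from Hall: {Hall}.
Min-cut edges: Hall→n1 (2), Hall→n2 (8), Hall→n3 (7), Hall→n4 (2), Hall→n7 (4); capacity 2 + 8 + 7 + 2 + 4 = 23.

23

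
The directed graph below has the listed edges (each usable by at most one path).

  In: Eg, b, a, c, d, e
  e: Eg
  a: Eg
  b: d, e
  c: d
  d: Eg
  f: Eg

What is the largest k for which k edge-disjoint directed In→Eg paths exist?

Assign every edge capacity 1; by Menger, the answer equals the max flow.
Path In→Eg (+1); total 1.
Path In→a→Eg (+1); total 2.
Path In→d→Eg (+1); total 3.
Path In→e→Eg (+1); total 4.
No residual In→Eg path; max flow = 4.
Certifying cut of size 4: {In→Eg, In→a, d→Eg, e→Eg}.

4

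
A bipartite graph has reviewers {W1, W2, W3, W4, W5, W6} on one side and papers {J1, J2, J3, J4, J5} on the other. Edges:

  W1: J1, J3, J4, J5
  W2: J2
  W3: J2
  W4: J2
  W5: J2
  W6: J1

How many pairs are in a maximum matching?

Unit-capacity flow: source→left, listed edges, right→sink; max matching = max flow.
Augmenting path W1→J1 (+1); matched 1.
Augmenting path W2→J2 (+1); matched 2.
Augmenting path W6→J1→W1→J3 (+1); matched 3.
No augmenting path remains; maximum matching = 3.
König certificate: {W1, W6, J2} is a vertex cover of size 3 (every listed pair touches it), so no matching can be larger.

3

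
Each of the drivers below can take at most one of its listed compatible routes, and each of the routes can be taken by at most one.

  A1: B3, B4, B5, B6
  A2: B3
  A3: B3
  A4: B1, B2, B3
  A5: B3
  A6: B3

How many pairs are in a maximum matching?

3

Unit-capacity flow: source→left, listed edges, right→sink; max matching = max flow.
Augmenting path A1→B3 (+1); matched 1.
Augmenting path A4→B1 (+1); matched 2.
Augmenting path A2→B3→A1→B4 (+1); matched 3.
No augmenting path remains; maximum matching = 3.
König certificate: {A1, A4, B3} is a vertex cover of size 3 (every listed pair touches it), so no matching can be larger.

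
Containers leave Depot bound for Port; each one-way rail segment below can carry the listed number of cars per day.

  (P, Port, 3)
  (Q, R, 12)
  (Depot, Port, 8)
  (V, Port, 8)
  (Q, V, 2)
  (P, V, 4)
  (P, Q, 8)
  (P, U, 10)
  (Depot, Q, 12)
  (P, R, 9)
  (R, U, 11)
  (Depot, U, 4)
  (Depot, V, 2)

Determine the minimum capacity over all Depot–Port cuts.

Augment Depot→Port: bottleneck 8, flow now 8.
Augment Depot→V→Port: bottleneck 2, flow now 10.
Augment Depot→Q→V→Port: bottleneck 2, flow now 12.
No augmenting path remains; maximum flow = 12.
By max-flow min-cut, the minimum cut capacity equals the max flow.
In the residual graph, reachable from Depot: {Depot, Q, R, U}.
Min-cut edges: Depot→V (2), Depot→Port (8), Q→V (2); capacity 2 + 8 + 2 = 12.

12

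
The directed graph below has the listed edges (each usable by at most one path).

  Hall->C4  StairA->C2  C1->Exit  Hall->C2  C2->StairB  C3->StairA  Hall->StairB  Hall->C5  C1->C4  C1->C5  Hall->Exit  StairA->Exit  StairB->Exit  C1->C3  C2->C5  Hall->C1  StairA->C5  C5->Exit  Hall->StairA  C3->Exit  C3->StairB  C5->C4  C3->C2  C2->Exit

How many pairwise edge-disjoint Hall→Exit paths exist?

6

Assign every edge capacity 1; by Menger, the answer equals the max flow.
Path Hall→Exit (+1); total 1.
Path Hall→C1→Exit (+1); total 2.
Path Hall→StairA→Exit (+1); total 3.
Path Hall→StairB→Exit (+1); total 4.
Path Hall→C2→Exit (+1); total 5.
Path Hall→C5→Exit (+1); total 6.
No residual Hall→Exit path; max flow = 6.
Certifying cut of size 6: {Hall→C1, Hall→C2, Hall→C5, Hall→Exit, Hall→StairA, Hall→StairB}.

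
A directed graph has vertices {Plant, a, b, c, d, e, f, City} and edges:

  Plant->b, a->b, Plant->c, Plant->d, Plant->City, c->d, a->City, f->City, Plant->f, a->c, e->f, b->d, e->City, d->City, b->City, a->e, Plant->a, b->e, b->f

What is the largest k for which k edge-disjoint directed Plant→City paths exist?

5

Assign every edge capacity 1; by Menger, the answer equals the max flow.
Path Plant→City (+1); total 1.
Path Plant→a→City (+1); total 2.
Path Plant→b→City (+1); total 3.
Path Plant→d→City (+1); total 4.
Path Plant→f→City (+1); total 5.
No residual Plant→City path; max flow = 5.
Certifying cut of size 5: {Plant→City, Plant→a, Plant→b, Plant→f, d→City}.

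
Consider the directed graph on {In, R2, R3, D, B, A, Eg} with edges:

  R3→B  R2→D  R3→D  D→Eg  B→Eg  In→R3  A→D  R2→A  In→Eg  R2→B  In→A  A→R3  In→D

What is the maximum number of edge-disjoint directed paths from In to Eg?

3

Assign every edge capacity 1; by Menger, the answer equals the max flow.
Path In→Eg (+1); total 1.
Path In→D→Eg (+1); total 2.
Path In→R3→B→Eg (+1); total 3.
No residual In→Eg path; max flow = 3.
Certifying cut of size 3: {D→Eg, In→Eg, R3→B}.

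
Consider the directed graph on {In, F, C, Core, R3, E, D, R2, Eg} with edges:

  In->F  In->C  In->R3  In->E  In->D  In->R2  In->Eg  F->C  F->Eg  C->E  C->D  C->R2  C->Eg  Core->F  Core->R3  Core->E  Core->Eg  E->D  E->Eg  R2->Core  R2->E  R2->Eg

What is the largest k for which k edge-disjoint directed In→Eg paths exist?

5

Assign every edge capacity 1; by Menger, the answer equals the max flow.
Path In→Eg (+1); total 1.
Path In→F→Eg (+1); total 2.
Path In→C→Eg (+1); total 3.
Path In→E→Eg (+1); total 4.
Path In→R2→Eg (+1); total 5.
No residual In→Eg path; max flow = 5.
Certifying cut of size 5: {In→C, In→E, In→Eg, In→F, In→R2}.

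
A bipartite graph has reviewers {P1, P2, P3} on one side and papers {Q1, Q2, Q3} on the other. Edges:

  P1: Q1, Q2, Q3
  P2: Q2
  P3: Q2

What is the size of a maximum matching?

Unit-capacity flow: source→left, listed edges, right→sink; max matching = max flow.
Augmenting path P1→Q1 (+1); matched 1.
Augmenting path P2→Q2 (+1); matched 2.
No augmenting path remains; maximum matching = 2.
König certificate: {P1, Q2} is a vertex cover of size 2 (every listed pair touches it), so no matching can be larger.

2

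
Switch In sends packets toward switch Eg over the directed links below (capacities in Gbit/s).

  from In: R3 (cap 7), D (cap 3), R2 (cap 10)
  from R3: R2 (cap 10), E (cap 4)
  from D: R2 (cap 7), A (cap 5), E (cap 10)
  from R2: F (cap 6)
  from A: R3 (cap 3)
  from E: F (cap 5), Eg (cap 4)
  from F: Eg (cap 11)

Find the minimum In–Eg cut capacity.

13

Augment In→R3→E→Eg: bottleneck 4, flow now 4.
Augment In→R2→F→Eg: bottleneck 6, flow now 10.
Augment In→D→E→F→Eg: bottleneck 3, flow now 13.
No augmenting path remains; maximum flow = 13.
By max-flow min-cut, the minimum cut capacity equals the max flow.
In the residual graph, reachable from In: {In, R3, R2}.
Min-cut edges: In→D (3), R3→E (4), R2→F (6); capacity 3 + 4 + 6 = 13.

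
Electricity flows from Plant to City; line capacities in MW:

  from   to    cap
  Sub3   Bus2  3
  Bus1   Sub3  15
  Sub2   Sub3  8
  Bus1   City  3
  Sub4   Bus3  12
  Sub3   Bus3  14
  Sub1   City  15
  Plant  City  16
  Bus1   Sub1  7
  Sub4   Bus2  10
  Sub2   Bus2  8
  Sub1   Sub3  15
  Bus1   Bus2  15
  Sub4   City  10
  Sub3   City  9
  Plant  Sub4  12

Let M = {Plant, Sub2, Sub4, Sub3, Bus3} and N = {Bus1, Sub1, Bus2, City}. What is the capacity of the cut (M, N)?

Edges leaving {Plant, Sub2, Sub4, Sub3, Bus3}: Plant→City (16), Sub2→Bus2 (8), Sub4→Bus2 (10), Sub4→City (10), Sub3→Bus2 (3), Sub3→City (9).
Cut capacity = 16 + 8 + 10 + 10 + 3 + 9 = 56.

56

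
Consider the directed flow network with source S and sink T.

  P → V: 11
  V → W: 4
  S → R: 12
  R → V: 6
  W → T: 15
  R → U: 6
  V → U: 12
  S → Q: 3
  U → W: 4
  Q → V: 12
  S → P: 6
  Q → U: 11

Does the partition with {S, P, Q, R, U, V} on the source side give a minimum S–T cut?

Given cut capacity: 4 + 4 = 8.
Augment S→P→V→W→T: bottleneck 4, flow now 4.
Augment S→Q→U→W→T: bottleneck 3, flow now 7.
Augment S→R→U→W→T: bottleneck 1, flow now 8.
No augmenting path remains; maximum flow = 8.
Cut capacity 8 equals the max flow, so it is a minimum cut.

Yes — it is a minimum cut (capacity 8).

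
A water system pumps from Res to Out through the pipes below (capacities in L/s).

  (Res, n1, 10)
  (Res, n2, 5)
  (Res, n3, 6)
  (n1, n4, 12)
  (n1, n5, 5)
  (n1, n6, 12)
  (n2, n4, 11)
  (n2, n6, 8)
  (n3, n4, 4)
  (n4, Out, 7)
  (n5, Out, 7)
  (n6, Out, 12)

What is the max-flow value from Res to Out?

Augment Res→n1→n4→Out: bottleneck 7, flow now 7.
Augment Res→n1→n5→Out: bottleneck 3, flow now 10.
Augment Res→n2→n6→Out: bottleneck 5, flow now 15.
Augment Res→n3→n4→n1→n5→Out: bottleneck 2, flow now 17. (uses reverse residual edge)
Augment Res→n3→n4→n1→n6→Out: bottleneck 2, flow now 19. (uses reverse residual edge)
No augmenting path remains; maximum flow = 19.
In the residual graph, reachable from Res: {Res, n3}.
Min-cut edges: Res→n1 (10), Res→n2 (5), n3→n4 (4); capacity 10 + 5 + 4 = 19.
This cut is saturated, so no flow can exceed 19.

19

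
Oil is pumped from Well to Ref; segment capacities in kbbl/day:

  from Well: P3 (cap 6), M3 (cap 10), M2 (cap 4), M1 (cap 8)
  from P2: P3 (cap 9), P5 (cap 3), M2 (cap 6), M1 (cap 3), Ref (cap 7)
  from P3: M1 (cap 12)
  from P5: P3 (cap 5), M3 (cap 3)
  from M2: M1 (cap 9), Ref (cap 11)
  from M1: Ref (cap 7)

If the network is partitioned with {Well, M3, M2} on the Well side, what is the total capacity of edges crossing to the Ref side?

34

Edges leaving {Well, M3, M2}: Well→P3 (6), Well→M1 (8), M2→M1 (9), M2→Ref (11).
Cut capacity = 6 + 8 + 9 + 11 = 34.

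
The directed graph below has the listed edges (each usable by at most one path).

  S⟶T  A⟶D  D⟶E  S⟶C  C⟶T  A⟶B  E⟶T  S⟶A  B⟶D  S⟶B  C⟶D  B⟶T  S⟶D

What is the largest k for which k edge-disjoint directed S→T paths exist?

4

Assign every edge capacity 1; by Menger, the answer equals the max flow.
Path S→T (+1); total 1.
Path S→B→T (+1); total 2.
Path S→C→T (+1); total 3.
Path S→D→E→T (+1); total 4.
No residual S→T path; max flow = 4.
Certifying cut of size 4: {B→T, D→E, S→C, S→T}.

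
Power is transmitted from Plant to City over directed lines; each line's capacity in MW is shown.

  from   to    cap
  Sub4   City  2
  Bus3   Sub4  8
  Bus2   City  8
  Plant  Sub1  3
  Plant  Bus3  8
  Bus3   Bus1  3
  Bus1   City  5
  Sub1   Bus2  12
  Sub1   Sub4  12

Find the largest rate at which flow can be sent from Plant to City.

8

Augment Plant→Bus3→Bus1→City: bottleneck 3, flow now 3.
Augment Plant→Bus3→Sub4→City: bottleneck 2, flow now 5.
Augment Plant→Sub1→Bus2→City: bottleneck 3, flow now 8.
No augmenting path remains; maximum flow = 8.
In the residual graph, reachable from Plant: {Plant, Bus3, Sub4}.
Min-cut edges: Plant→Sub1 (3), Bus3→Bus1 (3), Sub4→City (2); capacity 3 + 3 + 2 = 8.
This cut is saturated, so no flow can exceed 8.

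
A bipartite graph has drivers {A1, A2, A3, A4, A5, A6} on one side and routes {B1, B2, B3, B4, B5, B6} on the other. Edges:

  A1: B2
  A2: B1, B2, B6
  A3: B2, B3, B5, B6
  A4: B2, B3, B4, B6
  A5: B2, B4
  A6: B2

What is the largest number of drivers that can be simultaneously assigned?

Unit-capacity flow: source→left, listed edges, right→sink; max matching = max flow.
Augmenting path A1→B2 (+1); matched 1.
Augmenting path A2→B1 (+1); matched 2.
Augmenting path A3→B3 (+1); matched 3.
Augmenting path A4→B4 (+1); matched 4.
Augmenting path A5→B4→A4→B6 (+1); matched 5.
No augmenting path remains; maximum matching = 5.
König certificate: {A2, A3, A4, A5, B2} is a vertex cover of size 5 (every listed pair touches it), so no matching can be larger.

5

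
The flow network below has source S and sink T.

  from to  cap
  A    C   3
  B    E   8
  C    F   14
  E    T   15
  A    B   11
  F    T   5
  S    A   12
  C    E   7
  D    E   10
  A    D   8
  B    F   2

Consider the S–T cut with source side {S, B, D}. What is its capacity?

32

Edges leaving {S, B, D}: S→A (12), B→E (8), B→F (2), D→E (10).
Cut capacity = 12 + 8 + 2 + 10 = 32.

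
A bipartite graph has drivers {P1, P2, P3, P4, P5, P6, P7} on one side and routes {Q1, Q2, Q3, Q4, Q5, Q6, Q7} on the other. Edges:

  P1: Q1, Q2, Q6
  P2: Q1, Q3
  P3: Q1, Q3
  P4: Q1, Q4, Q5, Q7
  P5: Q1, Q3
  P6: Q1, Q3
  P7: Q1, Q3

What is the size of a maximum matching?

Unit-capacity flow: source→left, listed edges, right→sink; max matching = max flow.
Augmenting path P1→Q1 (+1); matched 1.
Augmenting path P2→Q3 (+1); matched 2.
Augmenting path P4→Q4 (+1); matched 3.
Augmenting path P3→Q1→P1→Q2 (+1); matched 4.
No augmenting path remains; maximum matching = 4.
König certificate: {P1, P4, Q1, Q3} is a vertex cover of size 4 (every listed pair touches it), so no matching can be larger.

4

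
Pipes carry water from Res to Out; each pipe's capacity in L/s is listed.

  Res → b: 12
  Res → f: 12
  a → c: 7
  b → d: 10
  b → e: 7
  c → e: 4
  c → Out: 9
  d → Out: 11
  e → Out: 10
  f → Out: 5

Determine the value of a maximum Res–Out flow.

17

Augment Res→f→Out: bottleneck 5, flow now 5.
Augment Res→b→d→Out: bottleneck 10, flow now 15.
Augment Res→b→e→Out: bottleneck 2, flow now 17.
No augmenting path remains; maximum flow = 17.
In the residual graph, reachable from Res: {Res, f}.
Min-cut edges: Res→b (12), f→Out (5); capacity 12 + 5 = 17.
This cut is saturated, so no flow can exceed 17.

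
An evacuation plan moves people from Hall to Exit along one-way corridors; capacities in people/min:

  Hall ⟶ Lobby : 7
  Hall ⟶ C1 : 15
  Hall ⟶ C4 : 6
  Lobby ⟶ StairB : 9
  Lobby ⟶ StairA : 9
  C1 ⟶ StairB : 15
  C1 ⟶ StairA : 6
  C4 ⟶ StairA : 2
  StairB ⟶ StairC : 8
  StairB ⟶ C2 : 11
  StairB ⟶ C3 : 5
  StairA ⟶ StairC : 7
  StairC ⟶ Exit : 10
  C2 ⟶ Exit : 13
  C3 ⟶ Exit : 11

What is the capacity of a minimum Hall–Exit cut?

24

Augment Hall→Lobby→StairB→StairC→Exit: bottleneck 7, flow now 7.
Augment Hall→C1→StairB→StairC→Exit: bottleneck 1, flow now 8.
Augment Hall→C1→StairB→C2→Exit: bottleneck 11, flow now 19.
Augment Hall→C1→StairB→C3→Exit: bottleneck 3, flow now 22.
Augment Hall→C4→StairA→StairC→Exit: bottleneck 2, flow now 24.
No augmenting path remains; maximum flow = 24.
By max-flow min-cut, the minimum cut capacity equals the max flow.
In the residual graph, reachable from Hall: {Hall, C4}.
Min-cut edges: Hall→Lobby (7), Hall→C1 (15), C4→StairA (2); capacity 7 + 15 + 2 = 24.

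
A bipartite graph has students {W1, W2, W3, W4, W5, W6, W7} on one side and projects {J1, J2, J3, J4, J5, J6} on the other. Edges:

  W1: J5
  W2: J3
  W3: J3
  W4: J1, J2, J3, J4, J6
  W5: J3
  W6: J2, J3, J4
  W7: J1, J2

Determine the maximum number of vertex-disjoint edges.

5

Unit-capacity flow: source→left, listed edges, right→sink; max matching = max flow.
Augmenting path W1→J5 (+1); matched 1.
Augmenting path W2→J3 (+1); matched 2.
Augmenting path W4→J1 (+1); matched 3.
Augmenting path W6→J2 (+1); matched 4.
Augmenting path W7→J1→W4→J4 (+1); matched 5.
No augmenting path remains; maximum matching = 5.
König certificate: {W1, W4, W6, W7, J3} is a vertex cover of size 5 (every listed pair touches it), so no matching can be larger.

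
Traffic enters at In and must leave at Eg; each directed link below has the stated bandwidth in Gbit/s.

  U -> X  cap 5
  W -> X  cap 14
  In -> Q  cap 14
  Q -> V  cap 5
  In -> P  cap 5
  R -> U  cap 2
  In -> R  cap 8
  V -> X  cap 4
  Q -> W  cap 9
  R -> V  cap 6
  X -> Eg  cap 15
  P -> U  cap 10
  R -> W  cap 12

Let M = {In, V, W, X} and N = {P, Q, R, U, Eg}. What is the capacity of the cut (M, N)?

42

Edges leaving {In, V, W, X}: In→P (5), In→Q (14), In→R (8), X→Eg (15).
Cut capacity = 5 + 14 + 8 + 15 = 42.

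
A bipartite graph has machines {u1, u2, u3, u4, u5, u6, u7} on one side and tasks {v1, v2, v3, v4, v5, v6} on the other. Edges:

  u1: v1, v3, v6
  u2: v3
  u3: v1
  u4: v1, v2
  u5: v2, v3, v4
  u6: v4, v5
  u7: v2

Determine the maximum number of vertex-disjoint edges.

Unit-capacity flow: source→left, listed edges, right→sink; max matching = max flow.
Augmenting path u1→v1 (+1); matched 1.
Augmenting path u2→v3 (+1); matched 2.
Augmenting path u4→v2 (+1); matched 3.
Augmenting path u5→v4 (+1); matched 4.
Augmenting path u6→v5 (+1); matched 5.
Augmenting path u3→v1→u1→v6 (+1); matched 6.
No augmenting path remains; maximum matching = 6.
König certificate: {u1, u2, u5, u6, v1, v2} is a vertex cover of size 6 (every listed pair touches it), so no matching can be larger.

6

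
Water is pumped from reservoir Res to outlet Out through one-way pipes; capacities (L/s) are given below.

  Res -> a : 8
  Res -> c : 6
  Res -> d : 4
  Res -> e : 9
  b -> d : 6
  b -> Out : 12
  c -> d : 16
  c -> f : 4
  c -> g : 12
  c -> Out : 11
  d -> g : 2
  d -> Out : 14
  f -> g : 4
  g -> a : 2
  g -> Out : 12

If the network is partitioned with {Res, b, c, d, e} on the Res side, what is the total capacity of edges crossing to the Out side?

63

Edges leaving {Res, b, c, d, e}: Res→a (8), b→Out (12), c→f (4), c→g (12), c→Out (11), d→g (2), d→Out (14).
Cut capacity = 8 + 12 + 4 + 12 + 11 + 2 + 14 = 63.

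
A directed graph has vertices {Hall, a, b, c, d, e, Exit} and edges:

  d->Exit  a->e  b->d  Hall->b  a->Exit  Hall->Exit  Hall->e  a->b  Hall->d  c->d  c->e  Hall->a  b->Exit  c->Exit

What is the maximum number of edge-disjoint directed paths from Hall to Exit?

4

Assign every edge capacity 1; by Menger, the answer equals the max flow.
Path Hall→Exit (+1); total 1.
Path Hall→a→Exit (+1); total 2.
Path Hall→b→Exit (+1); total 3.
Path Hall→d→Exit (+1); total 4.
No residual Hall→Exit path; max flow = 4.
Certifying cut of size 4: {Hall→Exit, Hall→a, Hall→b, Hall→d}.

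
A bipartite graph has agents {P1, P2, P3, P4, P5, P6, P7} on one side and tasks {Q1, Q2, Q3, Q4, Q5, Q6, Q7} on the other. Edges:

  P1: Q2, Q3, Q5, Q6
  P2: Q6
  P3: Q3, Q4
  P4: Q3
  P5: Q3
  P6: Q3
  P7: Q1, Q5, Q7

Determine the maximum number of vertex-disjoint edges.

Unit-capacity flow: source→left, listed edges, right→sink; max matching = max flow.
Augmenting path P1→Q2 (+1); matched 1.
Augmenting path P2→Q6 (+1); matched 2.
Augmenting path P3→Q3 (+1); matched 3.
Augmenting path P7→Q1 (+1); matched 4.
Augmenting path P4→Q3→P3→Q4 (+1); matched 5.
No augmenting path remains; maximum matching = 5.
König certificate: {P1, P2, P3, P7, Q3} is a vertex cover of size 5 (every listed pair touches it), so no matching can be larger.

5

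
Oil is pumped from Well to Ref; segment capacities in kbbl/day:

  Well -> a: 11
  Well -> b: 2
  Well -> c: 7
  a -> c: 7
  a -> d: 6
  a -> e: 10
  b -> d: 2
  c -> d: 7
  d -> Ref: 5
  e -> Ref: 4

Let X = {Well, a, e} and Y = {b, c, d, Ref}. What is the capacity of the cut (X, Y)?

26

Edges leaving {Well, a, e}: Well→b (2), Well→c (7), a→c (7), a→d (6), e→Ref (4).
Cut capacity = 2 + 7 + 7 + 6 + 4 = 26.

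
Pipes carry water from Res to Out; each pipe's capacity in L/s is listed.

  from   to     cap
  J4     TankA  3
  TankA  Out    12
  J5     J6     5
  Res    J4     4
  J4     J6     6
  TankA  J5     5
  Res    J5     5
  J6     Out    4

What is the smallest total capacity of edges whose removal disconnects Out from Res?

Augment Res→J4→J6→Out: bottleneck 4, flow now 4.
Augment Res→J5→J6→J4→TankA→Out: bottleneck 3, flow now 7. (uses reverse residual edge)
No augmenting path remains; maximum flow = 7.
By max-flow min-cut, the minimum cut capacity equals the max flow.
In the residual graph, reachable from Res: {Res, J4, J5, J6}.
Min-cut edges: J4→TankA (3), J6→Out (4); capacity 3 + 4 = 7.

7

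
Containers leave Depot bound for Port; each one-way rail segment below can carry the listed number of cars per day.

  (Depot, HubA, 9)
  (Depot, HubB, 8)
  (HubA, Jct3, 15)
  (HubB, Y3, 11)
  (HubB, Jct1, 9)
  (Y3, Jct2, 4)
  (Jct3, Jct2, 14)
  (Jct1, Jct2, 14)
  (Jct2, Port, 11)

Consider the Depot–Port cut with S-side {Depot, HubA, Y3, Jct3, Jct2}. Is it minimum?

Given cut capacity: 8 + 11 = 19.
Augment Depot→HubA→Jct3→Jct2→Port: bottleneck 9, flow now 9.
Augment Depot→HubB→Y3→Jct2→Port: bottleneck 2, flow now 11.
No augmenting path remains; maximum flow = 11.
In the residual graph, reachable from Depot: {Depot, HubA, HubB, Y3, Jct3, Jct1, Jct2}.
Min-cut edges: Jct2→Port (11); capacity 11 = 11.
Cut capacity 19 exceeds the max flow 11, so it is not minimum.

No — its capacity is 19, but the minimum cut has capacity 11.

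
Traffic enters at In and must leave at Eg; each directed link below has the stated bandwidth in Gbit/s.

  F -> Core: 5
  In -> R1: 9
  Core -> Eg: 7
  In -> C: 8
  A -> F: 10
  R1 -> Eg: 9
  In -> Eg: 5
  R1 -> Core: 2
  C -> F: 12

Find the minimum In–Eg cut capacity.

19

Augment In→Eg: bottleneck 5, flow now 5.
Augment In→R1→Eg: bottleneck 9, flow now 14.
Augment In→C→F→Core→Eg: bottleneck 5, flow now 19.
No augmenting path remains; maximum flow = 19.
By max-flow min-cut, the minimum cut capacity equals the max flow.
In the residual graph, reachable from In: {In, C, F}.
Min-cut edges: In→R1 (9), In→Eg (5), F→Core (5); capacity 9 + 5 + 5 = 19.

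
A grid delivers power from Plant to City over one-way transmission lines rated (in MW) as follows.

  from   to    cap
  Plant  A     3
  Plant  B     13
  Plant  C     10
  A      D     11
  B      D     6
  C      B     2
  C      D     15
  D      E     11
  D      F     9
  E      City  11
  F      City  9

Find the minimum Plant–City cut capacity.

19

Augment Plant→A→D→E→City: bottleneck 3, flow now 3.
Augment Plant→B→D→E→City: bottleneck 6, flow now 9.
Augment Plant→C→D→E→City: bottleneck 2, flow now 11.
Augment Plant→C→D→F→City: bottleneck 8, flow now 19.
No augmenting path remains; maximum flow = 19.
By max-flow min-cut, the minimum cut capacity equals the max flow.
In the residual graph, reachable from Plant: {Plant, B}.
Min-cut edges: Plant→A (3), Plant→C (10), B→D (6); capacity 3 + 10 + 6 = 19.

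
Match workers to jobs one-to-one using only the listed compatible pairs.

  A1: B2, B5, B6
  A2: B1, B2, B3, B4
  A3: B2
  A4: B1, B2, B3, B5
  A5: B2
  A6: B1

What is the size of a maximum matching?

5

Unit-capacity flow: source→left, listed edges, right→sink; max matching = max flow.
Augmenting path A1→B2 (+1); matched 1.
Augmenting path A2→B1 (+1); matched 2.
Augmenting path A4→B3 (+1); matched 3.
Augmenting path A3→B2→A1→B5 (+1); matched 4.
Augmenting path A6→B1→A2→B4 (+1); matched 5.
No augmenting path remains; maximum matching = 5.
König certificate: {A1, A2, A4, A6, B2} is a vertex cover of size 5 (every listed pair touches it), so no matching can be larger.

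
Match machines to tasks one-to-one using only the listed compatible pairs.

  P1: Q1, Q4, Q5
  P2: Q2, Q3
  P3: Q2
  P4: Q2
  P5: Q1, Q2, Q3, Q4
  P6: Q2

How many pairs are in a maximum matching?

Unit-capacity flow: source→left, listed edges, right→sink; max matching = max flow.
Augmenting path P1→Q1 (+1); matched 1.
Augmenting path P2→Q2 (+1); matched 2.
Augmenting path P5→Q3 (+1); matched 3.
Augmenting path P3→Q2→P2→Q3→P5→Q4 (+1); matched 4.
No augmenting path remains; maximum matching = 4.
König certificate: {P1, P2, P5, Q2} is a vertex cover of size 4 (every listed pair touches it), so no matching can be larger.

4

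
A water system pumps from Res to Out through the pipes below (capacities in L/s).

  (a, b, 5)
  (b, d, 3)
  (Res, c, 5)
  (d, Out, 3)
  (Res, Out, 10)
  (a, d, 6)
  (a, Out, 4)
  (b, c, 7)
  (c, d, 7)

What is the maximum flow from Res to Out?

Augment Res→Out: bottleneck 10, flow now 10.
Augment Res→c→d→Out: bottleneck 3, flow now 13.
No augmenting path remains; maximum flow = 13.
In the residual graph, reachable from Res: {Res, c, d}.
Min-cut edges: Res→Out (10), d→Out (3); capacity 10 + 3 = 13.
This cut is saturated, so no flow can exceed 13.

13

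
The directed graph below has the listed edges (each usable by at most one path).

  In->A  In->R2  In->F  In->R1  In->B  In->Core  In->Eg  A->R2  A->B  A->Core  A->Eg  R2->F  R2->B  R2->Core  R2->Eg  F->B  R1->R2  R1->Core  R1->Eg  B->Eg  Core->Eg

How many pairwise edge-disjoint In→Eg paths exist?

6

Assign every edge capacity 1; by Menger, the answer equals the max flow.
Path In→Eg (+1); total 1.
Path In→A→Eg (+1); total 2.
Path In→R2→Eg (+1); total 3.
Path In→R1→Eg (+1); total 4.
Path In→B→Eg (+1); total 5.
Path In→Core→Eg (+1); total 6.
No residual In→Eg path; max flow = 6.
Certifying cut of size 6: {B→Eg, In→A, In→Core, In→Eg, In→R1, In→R2}.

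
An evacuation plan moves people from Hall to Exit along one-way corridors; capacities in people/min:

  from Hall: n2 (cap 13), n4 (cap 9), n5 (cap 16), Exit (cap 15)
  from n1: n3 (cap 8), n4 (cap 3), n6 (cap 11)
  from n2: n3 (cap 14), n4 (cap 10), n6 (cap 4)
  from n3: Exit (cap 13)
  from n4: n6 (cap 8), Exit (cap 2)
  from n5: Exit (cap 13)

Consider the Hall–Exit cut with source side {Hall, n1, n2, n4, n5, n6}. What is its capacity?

52

Edges leaving {Hall, n1, n2, n4, n5, n6}: Hall→Exit (15), n1→n3 (8), n2→n3 (14), n4→Exit (2), n5→Exit (13).
Cut capacity = 15 + 8 + 14 + 2 + 13 = 52.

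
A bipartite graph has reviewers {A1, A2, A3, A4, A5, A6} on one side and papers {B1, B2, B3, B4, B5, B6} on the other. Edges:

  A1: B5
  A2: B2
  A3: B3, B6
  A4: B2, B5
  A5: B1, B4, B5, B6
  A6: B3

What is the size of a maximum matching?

5

Unit-capacity flow: source→left, listed edges, right→sink; max matching = max flow.
Augmenting path A1→B5 (+1); matched 1.
Augmenting path A2→B2 (+1); matched 2.
Augmenting path A3→B3 (+1); matched 3.
Augmenting path A5→B1 (+1); matched 4.
Augmenting path A6→B3→A3→B6 (+1); matched 5.
No augmenting path remains; maximum matching = 5.
König certificate: {A3, A5, A6, B2, B5} is a vertex cover of size 5 (every listed pair touches it), so no matching can be larger.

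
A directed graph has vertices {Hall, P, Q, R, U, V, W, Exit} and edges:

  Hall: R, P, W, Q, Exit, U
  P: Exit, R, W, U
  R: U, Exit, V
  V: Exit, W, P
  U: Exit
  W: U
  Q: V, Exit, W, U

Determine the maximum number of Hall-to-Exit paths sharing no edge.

Assign every edge capacity 1; by Menger, the answer equals the max flow.
Path Hall→Exit (+1); total 1.
Path Hall→P→Exit (+1); total 2.
Path Hall→Q→Exit (+1); total 3.
Path Hall→R→Exit (+1); total 4.
Path Hall→U→Exit (+1); total 5.
No residual Hall→Exit path; max flow = 5.
Certifying cut of size 5: {Hall→Exit, Hall→P, Hall→Q, Hall→R, U→Exit}.

5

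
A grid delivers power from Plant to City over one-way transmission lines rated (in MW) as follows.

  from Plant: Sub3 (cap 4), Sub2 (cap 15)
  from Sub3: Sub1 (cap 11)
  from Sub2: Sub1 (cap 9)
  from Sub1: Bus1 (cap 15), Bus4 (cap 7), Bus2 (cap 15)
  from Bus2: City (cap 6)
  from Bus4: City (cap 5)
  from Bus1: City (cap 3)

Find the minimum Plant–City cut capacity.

13

Augment Plant→Sub3→Sub1→Bus2→City: bottleneck 4, flow now 4.
Augment Plant→Sub2→Sub1→Bus2→City: bottleneck 2, flow now 6.
Augment Plant→Sub2→Sub1→Bus4→City: bottleneck 5, flow now 11.
Augment Plant→Sub2→Sub1→Bus1→City: bottleneck 2, flow now 13.
No augmenting path remains; maximum flow = 13.
By max-flow min-cut, the minimum cut capacity equals the max flow.
In the residual graph, reachable from Plant: {Plant, Sub2}.
Min-cut edges: Plant→Sub3 (4), Sub2→Sub1 (9); capacity 4 + 9 = 13.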